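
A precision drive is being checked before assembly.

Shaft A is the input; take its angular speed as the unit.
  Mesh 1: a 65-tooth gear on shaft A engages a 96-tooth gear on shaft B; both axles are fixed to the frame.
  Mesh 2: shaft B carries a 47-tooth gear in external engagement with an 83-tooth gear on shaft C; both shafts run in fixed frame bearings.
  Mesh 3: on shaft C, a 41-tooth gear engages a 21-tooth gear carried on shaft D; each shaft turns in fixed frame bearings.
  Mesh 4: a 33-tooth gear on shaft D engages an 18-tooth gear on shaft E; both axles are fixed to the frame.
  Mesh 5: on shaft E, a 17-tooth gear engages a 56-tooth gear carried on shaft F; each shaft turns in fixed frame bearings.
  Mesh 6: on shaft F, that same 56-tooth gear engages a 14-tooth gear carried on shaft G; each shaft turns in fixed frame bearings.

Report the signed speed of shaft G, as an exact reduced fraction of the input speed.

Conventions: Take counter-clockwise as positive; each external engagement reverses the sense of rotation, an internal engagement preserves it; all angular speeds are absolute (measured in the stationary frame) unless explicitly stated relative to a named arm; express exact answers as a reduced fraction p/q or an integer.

6-mesh fixed-axis compound train (all bearings frame-fixed)
mesh 1 [65T→96T]: |ω|/ω_in = 1×65/96 = 65/96, sense flips to −
mesh 2 [47T→83T]: |ω|/ω_in = (65/96)×47/83 = 3055/7968, sense flips to +
mesh 3 [41T→21T]: |ω|/ω_in = (3055/7968)×41/21 = 125255/167328, sense flips to −
mesh 4 [33T→18T]: |ω|/ω_in = (125255/167328)×33/18 = 1377805/1003968, sense flips to +
mesh 5 [17T→56T]: |ω|/ω_in = (1377805/1003968)×17/56 = 23422685/56222208, sense flips to −
mesh 6 [56T→14T]: |ω|/ω_in = (23422685/56222208)×56/14 = 23422685/14055552, sense flips to +
signed output speed (× input speed) = 23422685/14055552

23422685/14055552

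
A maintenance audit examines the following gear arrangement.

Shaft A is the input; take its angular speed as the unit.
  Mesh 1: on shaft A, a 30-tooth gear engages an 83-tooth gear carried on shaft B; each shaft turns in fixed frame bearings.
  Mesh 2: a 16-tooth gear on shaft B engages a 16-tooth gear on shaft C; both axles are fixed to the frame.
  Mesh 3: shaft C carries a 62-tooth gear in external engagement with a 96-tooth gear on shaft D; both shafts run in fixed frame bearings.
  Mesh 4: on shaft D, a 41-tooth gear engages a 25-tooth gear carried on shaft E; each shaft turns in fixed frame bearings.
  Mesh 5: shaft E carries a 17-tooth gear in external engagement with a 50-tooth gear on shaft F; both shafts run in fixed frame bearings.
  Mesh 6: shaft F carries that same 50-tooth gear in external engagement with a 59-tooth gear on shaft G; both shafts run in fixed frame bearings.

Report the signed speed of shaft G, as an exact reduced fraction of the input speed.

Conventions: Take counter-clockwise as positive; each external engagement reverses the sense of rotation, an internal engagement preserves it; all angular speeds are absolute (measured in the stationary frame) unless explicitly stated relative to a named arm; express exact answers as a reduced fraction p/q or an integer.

6-mesh fixed-axis compound train (all bearings frame-fixed)
mesh 1 [30T→83T]: |ω|/ω_in = 1×30/83 = 30/83, sense flips to −
mesh 2 [16T→16T]: |ω|/ω_in = (30/83)×16/16 = 30/83, sense flips to +
mesh 3 [62T→96T]: |ω|/ω_in = (30/83)×62/96 = 155/664, sense flips to −
mesh 4 [41T→25T]: |ω|/ω_in = (155/664)×41/25 = 1271/3320, sense flips to +
mesh 5 [17T→50T]: |ω|/ω_in = (1271/3320)×17/50 = 21607/166000, sense flips to −
mesh 6 [50T→59T]: |ω|/ω_in = (21607/166000)×50/59 = 21607/195880, sense flips to +
signed output speed (× input speed) = 21607/195880

21607/195880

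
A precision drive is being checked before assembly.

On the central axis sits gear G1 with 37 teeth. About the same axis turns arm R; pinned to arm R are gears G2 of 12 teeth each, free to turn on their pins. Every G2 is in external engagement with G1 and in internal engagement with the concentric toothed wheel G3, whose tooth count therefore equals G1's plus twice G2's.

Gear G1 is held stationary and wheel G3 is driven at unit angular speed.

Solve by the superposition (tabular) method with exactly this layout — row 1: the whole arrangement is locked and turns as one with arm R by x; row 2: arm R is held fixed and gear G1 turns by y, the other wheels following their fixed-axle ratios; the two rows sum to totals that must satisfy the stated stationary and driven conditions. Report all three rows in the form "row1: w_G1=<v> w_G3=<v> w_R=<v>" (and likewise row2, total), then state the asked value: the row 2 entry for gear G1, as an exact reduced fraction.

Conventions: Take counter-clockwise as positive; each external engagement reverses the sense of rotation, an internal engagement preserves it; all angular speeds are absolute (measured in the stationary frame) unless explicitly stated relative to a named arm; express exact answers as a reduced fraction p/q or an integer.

row1: w_G1=61/98 w_G3=61/98 w_R=61/98
row2: w_G1=-61/98 w_G3=37/98 w_R=0
total: w_G1=0 w_G3=1 w_R=61/98
asked value: -61/98

topology: planetary set — G1 37T / G2 12T / G3 61T, arm = carrier (Willis)
row 1 (train locked, turned with arm): all members turn x
superposition row 2 [arm held]: sun y, ring −(37/61)·y, arm 0
boundary: total ω_sun = x + y = 0 and total ω_ring = x − (37/61)·y = 1  ⇒  y = -61/98, x = 61/98
row 2 ring = −(37/61)·(-61/98) = 37/98
totals (row 1 + row 2): sun 61/98 + (-61/98) = 0, ring 61/98 + 37/98 = 1, arm 61/98 + 0 = 61/98
asked cell (row2, sun) = -61/98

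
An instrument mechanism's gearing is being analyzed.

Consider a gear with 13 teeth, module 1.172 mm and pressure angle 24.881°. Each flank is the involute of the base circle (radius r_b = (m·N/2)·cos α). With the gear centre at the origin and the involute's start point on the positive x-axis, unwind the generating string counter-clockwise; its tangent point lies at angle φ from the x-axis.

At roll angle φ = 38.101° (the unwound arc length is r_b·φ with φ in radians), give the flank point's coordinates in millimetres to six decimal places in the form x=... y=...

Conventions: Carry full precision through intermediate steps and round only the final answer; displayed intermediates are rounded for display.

x=8.274137 y=0.647930

class = single-mesh tooth geometry [base-circle involute, m = 1.172, 13T]
pitch radius r_p = m·N/2 = 1.172·13/2 = 7.618000
base radius r_b = r_p·cos α = 7.618000·cos 24.881° = 6.910925
roll angle φ = 38.101° = 0.66498790 rad
x = r_b·(cos φ + φ·sin φ) = 8.274137
y = r_b·(sin φ − φ·cos φ) = 0.647930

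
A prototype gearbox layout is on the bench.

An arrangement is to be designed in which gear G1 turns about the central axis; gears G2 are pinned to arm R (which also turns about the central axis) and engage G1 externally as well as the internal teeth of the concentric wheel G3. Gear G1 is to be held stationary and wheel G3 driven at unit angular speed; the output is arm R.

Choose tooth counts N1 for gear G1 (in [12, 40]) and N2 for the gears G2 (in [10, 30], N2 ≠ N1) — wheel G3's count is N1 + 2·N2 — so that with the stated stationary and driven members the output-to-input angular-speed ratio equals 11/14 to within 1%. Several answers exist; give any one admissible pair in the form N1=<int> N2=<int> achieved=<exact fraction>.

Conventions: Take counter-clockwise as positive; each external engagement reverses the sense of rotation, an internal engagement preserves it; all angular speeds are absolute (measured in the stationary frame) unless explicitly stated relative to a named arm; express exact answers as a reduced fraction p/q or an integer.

topology: planetary set — design target 11/14, arm = carrier (Willis)
Willis with ω_sun = 0: ω_arm/ω_ring = N3/(N1+N3); set equal to 11/14  ⇒  N3/N1 = (11/14)/(1 − 11/14) = 11/3
N3 = N1 + 2·N2  ⇒  N2/N1 = (N3/N1 − 1)/2 = (11/3 − 1)/2 = 4/3
smallest multiple with N1 ≥ 12 and N2 ≥ 10: k = 4  ⇒  N1 = 4·3 = 12, N2 = 4·4 = 16 (N1 ≤ 40, N2 ≤ 30, N2 ≠ N1 ✓), N3 = 12 + 2·16 = 44
check: N3/(N1+N3) with N1 = 12, N3 = 44 gives 11/14; |achieved − target| = 0 ≤ 11/1400 ✓

N1=12 N2=16 achieved=11/14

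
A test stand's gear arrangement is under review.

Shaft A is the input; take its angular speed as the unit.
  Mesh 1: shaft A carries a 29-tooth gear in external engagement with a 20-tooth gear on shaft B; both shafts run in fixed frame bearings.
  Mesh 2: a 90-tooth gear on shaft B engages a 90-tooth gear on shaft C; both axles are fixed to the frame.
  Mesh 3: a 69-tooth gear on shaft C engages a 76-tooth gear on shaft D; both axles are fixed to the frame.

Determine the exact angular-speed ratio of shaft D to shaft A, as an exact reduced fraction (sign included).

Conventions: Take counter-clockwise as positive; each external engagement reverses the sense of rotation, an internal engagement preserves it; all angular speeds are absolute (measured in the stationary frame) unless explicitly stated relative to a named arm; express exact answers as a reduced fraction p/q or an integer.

-2001/1520

class = fixed-axis compound train [3 meshes; 3 ratios multiply, 3 sense flips]
mesh 1 [29T→20T]: running ratio 29/20, sense −
mesh 2 [90T→90T]: running ratio 29/20, sense +
mesh 3 [69T→76T]: running ratio 2001/1520, sense −
ω_out/ω_in = -2001/1520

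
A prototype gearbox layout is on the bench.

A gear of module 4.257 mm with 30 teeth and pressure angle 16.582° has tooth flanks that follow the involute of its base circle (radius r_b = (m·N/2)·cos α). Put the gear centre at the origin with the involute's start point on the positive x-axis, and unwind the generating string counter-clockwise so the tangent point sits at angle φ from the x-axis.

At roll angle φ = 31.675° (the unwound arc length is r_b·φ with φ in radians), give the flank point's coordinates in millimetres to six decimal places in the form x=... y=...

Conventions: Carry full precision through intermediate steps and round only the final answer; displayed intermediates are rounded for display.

single-mesh involute tooth geometry (30T wheel at module 4.257)
pitch radius r_p = m·N/2 = 4.257·30/2 = 63.855000
base radius r_b = r_p·cos α = 63.855000·cos 16.582° = 61.199416
roll angle φ = 31.675° = 0.55283304 rad
x = r_b·(cos φ + φ·sin φ) = 69.848922
y = r_b·(sin φ − φ·cos φ) = 3.342538

x=69.848922 y=3.342538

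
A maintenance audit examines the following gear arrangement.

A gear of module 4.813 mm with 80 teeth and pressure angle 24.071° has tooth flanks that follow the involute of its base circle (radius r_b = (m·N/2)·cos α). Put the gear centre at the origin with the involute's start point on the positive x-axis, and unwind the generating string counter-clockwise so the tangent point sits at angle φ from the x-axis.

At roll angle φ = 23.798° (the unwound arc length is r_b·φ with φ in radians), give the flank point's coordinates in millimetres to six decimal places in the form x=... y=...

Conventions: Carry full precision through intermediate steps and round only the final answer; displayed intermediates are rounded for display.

x=190.293419 y=4.126552

class = single-mesh tooth geometry [base-circle involute, m = 4.813, 80T]
pitch radius r_p = m·N/2 = 4.813·80/2 = 192.520000
base radius r_b = r_p·cos α = 192.520000·cos 24.071° = 175.778602
roll angle φ = 23.798° = 0.41535346 rad
x = r_b·(cos φ + φ·sin φ) = 190.293419
y = r_b·(sin φ − φ·cos φ) = 4.126552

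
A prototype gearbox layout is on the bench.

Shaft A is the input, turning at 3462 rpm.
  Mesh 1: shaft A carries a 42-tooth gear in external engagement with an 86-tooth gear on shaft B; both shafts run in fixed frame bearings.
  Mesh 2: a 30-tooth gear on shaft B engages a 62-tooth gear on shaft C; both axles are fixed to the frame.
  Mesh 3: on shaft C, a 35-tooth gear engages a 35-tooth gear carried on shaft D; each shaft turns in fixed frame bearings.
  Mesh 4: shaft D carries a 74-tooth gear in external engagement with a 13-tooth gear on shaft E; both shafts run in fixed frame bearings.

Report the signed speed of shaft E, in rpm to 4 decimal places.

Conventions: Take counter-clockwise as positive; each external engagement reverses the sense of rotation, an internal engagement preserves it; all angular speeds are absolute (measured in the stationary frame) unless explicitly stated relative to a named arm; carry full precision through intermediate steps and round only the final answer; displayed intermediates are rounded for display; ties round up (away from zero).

+4656.8885 rpm

4-mesh fixed-axis compound train (all bearings frame-fixed)
mesh 1 [42T→86T]: ω = 3462.0000×42/86 = 1690.7442 rpm, sense flips to −
mesh 2 [30T→62T]: ω = 1690.7442×30/62 = 818.1020 rpm, sense flips to +
mesh 3 [35T→35T]: ω = 818.1020×35/35 = 818.1020 rpm, sense flips to −
mesh 4 [74T→13T]: ω = 818.1020×74/13 = 4656.8885 rpm, sense flips to +
signed output speed = +4656.8885 rpm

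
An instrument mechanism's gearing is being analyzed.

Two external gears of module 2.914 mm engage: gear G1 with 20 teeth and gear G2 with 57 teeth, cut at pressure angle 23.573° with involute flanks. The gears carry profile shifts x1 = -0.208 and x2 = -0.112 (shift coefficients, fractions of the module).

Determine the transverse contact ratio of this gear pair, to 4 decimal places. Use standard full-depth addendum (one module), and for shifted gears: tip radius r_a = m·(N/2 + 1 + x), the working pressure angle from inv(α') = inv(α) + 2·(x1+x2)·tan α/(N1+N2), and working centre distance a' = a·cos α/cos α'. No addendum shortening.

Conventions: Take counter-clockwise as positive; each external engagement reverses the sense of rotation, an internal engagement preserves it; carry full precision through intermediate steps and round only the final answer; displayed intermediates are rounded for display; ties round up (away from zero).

1.5989

recognized (one external pair, fixed centres): single-mesh tooth geometry, m = 2.914, N1 = 20, N2 = 57
base radii: r_b1 = 26.708305, r_b2 = 76.118668
tip radii: r_a1 = 31.447888, r_a2 = 85.636632
inv(α') = inv(23.573°) + 2·(-0.208-0.112)·tan α/(20+57) = 0.02127510  ⇒  α' = 22.41974°
a' = a·cos α / cos α' = 112.1890·cos 23.573°/cos 22.41974° = 111.234682
action lengths: √(r_a1²−r_b1²) = 16.602293, √(r_a2²−r_b2²) = 39.237497
base pitch p_b = π·m·cos α = 8.390661
CR = (16.602293 + 39.237497 − 111.234682·sin 22.41974°)/8.390661 = 1.598934
contact ratio ≈ 1.5989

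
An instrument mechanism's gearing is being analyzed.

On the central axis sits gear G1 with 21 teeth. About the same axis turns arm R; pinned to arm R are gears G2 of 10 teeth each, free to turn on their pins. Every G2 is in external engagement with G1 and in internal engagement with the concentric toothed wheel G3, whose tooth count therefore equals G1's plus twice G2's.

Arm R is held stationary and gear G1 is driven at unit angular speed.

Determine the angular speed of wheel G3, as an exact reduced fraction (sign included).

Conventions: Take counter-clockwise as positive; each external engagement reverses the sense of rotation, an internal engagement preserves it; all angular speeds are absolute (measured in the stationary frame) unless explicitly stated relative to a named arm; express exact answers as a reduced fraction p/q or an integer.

-21/41

topology: planetary set — G1 21T / G2 10T / G3 41T, arm = carrier (Willis)
ring teeth: 21 + 2·10 = 41
21(ω_sun−ω_arm) = −41(ω_ring−ω_arm),  ω_arm = 0, ω_sun = 1
ω_ring = 0 − (21/41)(1−0) = -21/41
exact speed ratio = -21/41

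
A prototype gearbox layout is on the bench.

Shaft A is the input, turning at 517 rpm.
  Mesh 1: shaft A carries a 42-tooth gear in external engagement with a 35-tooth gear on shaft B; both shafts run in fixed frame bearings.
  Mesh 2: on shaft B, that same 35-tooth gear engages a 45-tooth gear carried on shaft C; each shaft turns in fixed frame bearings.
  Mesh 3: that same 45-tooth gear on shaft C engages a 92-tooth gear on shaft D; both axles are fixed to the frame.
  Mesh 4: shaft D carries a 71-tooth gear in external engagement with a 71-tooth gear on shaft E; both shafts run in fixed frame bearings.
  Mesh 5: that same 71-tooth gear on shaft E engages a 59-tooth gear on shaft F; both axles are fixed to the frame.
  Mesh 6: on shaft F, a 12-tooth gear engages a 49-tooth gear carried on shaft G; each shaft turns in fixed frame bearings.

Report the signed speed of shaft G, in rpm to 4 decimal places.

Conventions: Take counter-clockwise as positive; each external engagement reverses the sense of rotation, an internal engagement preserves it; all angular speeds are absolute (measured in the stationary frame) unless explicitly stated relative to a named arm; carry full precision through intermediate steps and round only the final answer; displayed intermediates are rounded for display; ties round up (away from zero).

6-mesh fixed-axis compound train (all bearings frame-fixed)
mesh 1 [42T→35T]: ω = 517.0000×42/35 = 620.4000 rpm, sense flips to −
mesh 2 [35T→45T]: ω = 620.4000×35/45 = 482.5333 rpm, sense flips to +
mesh 3 [45T→92T]: ω = 482.5333×45/92 = 236.0217 rpm, sense flips to −
mesh 4 [71T→71T]: ω = 236.0217×71/71 = 236.0217 rpm, sense flips to +
mesh 5 [71T→59T]: ω = 236.0217×71/59 = 284.0262 rpm, sense flips to −
mesh 6 [12T→49T]: ω = 284.0262×12/49 = 69.5574 rpm, sense flips to +
signed output speed = +69.5574 rpm

+69.5574 rpm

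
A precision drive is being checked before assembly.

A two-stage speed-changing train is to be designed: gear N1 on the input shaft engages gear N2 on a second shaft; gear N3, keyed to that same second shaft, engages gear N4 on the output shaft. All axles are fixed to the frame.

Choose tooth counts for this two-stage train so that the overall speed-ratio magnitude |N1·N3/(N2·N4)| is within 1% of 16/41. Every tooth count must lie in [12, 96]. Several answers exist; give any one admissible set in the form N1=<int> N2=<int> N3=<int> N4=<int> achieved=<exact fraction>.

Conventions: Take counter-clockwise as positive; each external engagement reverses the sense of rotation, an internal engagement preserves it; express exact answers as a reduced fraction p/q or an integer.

N1=12 N2=41 N3=16 N4=12 achieved=16/41

2-stage fixed-axis compound train for ratio 16/41
target = 16/41 in lowest terms: an exact hit needs N1·N3 = k·16 and N2·N4 = k·41 for one integer k, every count in [12, 96]; additionally prefer no 1:1 stage (N1 ≠ N2, N3 ≠ N4)
k = 1…11: no 1:1-free in-range split of k·16 and k·41 into factor pairs; take k = 12
k = 12: N1·N3 = 192 = 12·16, N2·N4 = 492 = 41·12
achieved = 12·16/(41·12) = 16/41; |achieved − target| = 0 ≤ 4/1025 ✓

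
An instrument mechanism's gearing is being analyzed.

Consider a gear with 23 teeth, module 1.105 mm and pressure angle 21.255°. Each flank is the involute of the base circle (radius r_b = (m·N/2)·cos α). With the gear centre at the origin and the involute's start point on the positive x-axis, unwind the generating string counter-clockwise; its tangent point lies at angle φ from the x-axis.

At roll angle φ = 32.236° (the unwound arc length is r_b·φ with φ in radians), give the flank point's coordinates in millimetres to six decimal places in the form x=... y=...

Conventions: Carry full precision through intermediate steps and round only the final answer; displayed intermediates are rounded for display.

topology: single-mesh involute geometry — m = 1.105, N = 23
pitch radius r_p = m·N/2 = 1.105·23/2 = 12.707500
base radius r_b = r_p·cos α = 12.707500·cos 21.255° = 11.843088
roll angle φ = 32.236° = 0.56262434 rad
x = r_b·(cos φ + φ·sin φ) = 13.571781
y = r_b·(sin φ − φ·cos φ) = 0.681066

x=13.571781 y=0.681066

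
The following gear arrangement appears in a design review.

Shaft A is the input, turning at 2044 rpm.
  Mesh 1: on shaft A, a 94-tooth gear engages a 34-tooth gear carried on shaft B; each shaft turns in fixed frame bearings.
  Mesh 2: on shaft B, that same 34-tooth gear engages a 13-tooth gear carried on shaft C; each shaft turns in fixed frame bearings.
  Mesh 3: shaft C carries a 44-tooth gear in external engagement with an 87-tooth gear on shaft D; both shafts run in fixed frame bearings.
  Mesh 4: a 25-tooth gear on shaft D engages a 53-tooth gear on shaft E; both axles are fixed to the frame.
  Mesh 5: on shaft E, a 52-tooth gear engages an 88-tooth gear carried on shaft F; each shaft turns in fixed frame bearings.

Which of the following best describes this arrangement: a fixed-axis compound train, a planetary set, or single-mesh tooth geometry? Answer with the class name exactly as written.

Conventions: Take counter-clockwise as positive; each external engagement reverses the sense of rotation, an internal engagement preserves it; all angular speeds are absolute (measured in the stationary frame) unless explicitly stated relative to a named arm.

5-mesh fixed-axis compound train (all bearings frame-fixed)
classification: fixed-axis compound train

fixed-axis compound train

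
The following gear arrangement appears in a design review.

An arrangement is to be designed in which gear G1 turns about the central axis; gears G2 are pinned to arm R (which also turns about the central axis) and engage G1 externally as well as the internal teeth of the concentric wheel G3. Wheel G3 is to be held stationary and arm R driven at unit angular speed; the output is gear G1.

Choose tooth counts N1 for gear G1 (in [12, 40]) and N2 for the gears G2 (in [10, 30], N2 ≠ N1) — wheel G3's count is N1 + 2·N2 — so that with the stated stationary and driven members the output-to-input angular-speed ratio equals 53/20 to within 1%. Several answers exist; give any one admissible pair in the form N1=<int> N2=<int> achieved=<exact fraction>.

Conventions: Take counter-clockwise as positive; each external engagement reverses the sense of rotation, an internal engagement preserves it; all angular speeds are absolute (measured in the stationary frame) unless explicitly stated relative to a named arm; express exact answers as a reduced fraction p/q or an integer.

N1=40 N2=13 achieved=53/20

class = planetary set [ratio 53/20 wanted; Willis about the carrier]
Willis with ω_ring = 0: ω_sun/ω_arm = (N1+N3)/N1; set equal to 53/20  ⇒  N3/N1 = 53/20 − 1 = 33/20
N3 = N1 + 2·N2  ⇒  N2/N1 = (N3/N1 − 1)/2 = (33/20 − 1)/2 = 13/40
smallest multiple with N1 ≥ 12 and N2 ≥ 10: k = 1  ⇒  N1 = 1·40 = 40, N2 = 1·13 = 13 (N1 ≤ 40, N2 ≤ 30, N2 ≠ N1 ✓), N3 = 40 + 2·13 = 66
check: (N1+N3)/N1 with N1 = 40, N3 = 66 gives 53/20; |achieved − target| = 0 ≤ 53/2000 ✓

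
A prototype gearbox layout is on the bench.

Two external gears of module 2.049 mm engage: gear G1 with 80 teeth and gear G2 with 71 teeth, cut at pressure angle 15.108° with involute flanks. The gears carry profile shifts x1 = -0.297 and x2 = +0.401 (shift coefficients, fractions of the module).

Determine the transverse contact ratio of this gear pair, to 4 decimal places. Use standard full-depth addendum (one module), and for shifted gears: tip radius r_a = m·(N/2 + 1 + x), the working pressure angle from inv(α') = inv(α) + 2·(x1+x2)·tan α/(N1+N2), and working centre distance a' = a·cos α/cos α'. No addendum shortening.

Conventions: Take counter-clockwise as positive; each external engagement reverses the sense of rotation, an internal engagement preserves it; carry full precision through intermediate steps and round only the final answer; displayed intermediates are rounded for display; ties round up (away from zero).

class = single-mesh tooth geometry [involute pair 80T × 71T, m = 2.049]
base radii: r_b1 = 79.127155, r_b2 = 70.225350
tip radii: r_a1 = 83.400447, r_a2 = 75.610149
inv(α') = inv(15.108°) + 2·(-0.297+0.401)·tan α/(80+71) = 0.00665804  ⇒  α' = 15.39460°
a' = a·cos α / cos α' = 154.6995·cos 15.108°/cos 15.39460° = 154.910634
action lengths: √(r_a1²−r_b1²) = 26.353898, √(r_a2²−r_b2²) = 28.023113
base pitch p_b = π·m·cos α = 6.214632
CR = (26.353898 + 28.023113 − 154.910634·sin 15.39460°)/6.214632 = 2.132646
contact ratio ≈ 2.1326

2.1326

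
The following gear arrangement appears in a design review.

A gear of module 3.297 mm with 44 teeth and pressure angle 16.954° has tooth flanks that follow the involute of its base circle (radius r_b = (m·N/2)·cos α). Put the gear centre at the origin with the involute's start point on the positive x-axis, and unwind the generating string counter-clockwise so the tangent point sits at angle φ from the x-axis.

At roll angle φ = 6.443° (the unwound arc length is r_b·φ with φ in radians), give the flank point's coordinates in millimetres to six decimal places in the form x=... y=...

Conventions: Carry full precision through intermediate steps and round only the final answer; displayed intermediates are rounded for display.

recognized (one wheel, involute flank): single-mesh tooth geometry, m = 3.297, N = 44
pitch radius r_p = m·N/2 = 3.297·44/2 = 72.534000
base radius r_b = r_p·cos α = 72.534000·cos 16.954° = 69.381613
roll angle φ = 6.443° = 0.11245156 rad
x = r_b·(cos φ + φ·sin φ) = 69.818904
y = r_b·(sin φ − φ·cos φ) = 0.032845

x=69.818904 y=0.032845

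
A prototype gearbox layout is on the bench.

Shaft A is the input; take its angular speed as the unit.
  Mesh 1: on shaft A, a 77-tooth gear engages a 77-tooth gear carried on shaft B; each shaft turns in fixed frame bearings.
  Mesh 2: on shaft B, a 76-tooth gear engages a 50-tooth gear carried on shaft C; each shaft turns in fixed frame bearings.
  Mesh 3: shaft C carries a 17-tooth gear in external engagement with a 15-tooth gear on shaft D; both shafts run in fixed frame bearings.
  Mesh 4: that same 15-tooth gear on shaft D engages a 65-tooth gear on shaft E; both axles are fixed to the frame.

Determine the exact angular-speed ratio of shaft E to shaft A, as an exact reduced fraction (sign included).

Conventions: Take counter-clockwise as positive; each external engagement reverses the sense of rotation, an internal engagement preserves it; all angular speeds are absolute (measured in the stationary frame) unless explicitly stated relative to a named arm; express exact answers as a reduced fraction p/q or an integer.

646/1625

class = fixed-axis compound train [4 meshes; 4 ratios multiply, 4 sense flips]
mesh 1 [77T→77T]: running ratio 1, sense −
mesh 2 [76T→50T]: running ratio 38/25, sense +
mesh 3 [17T→15T]: running ratio 646/375, sense −
mesh 4 [15T→65T]: running ratio 646/1625, sense +
ω_out/ω_in = 646/1625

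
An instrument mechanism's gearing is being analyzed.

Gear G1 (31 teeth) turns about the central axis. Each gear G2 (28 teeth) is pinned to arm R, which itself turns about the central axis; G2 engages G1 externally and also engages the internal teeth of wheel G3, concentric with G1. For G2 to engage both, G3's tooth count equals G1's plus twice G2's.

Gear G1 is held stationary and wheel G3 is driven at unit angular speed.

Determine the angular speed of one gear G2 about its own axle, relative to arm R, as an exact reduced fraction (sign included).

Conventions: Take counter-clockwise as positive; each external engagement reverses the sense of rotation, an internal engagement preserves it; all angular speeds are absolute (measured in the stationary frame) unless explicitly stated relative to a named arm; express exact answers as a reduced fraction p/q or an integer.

2697/3304

planetary set (31T centre, 28T on arm, 87T internal) — Willis relation
ring teeth: 31 + 2·28 = 87
31(ω_sun−ω_arm) = −87(ω_ring−ω_arm),  ω_sun = 0, ω_ring = 1
31(0−ω_arm) = −87(1−ω_arm)  ⇒  118·ω_arm = 87  ⇒  ω_arm = 87/118
sun–planet mesh: 31·(0−87/118) = −28·(ω_p−ω_arm)  ⇒  ω_p−ω_arm = 2697/3304
exact speed ratio = 2697/3304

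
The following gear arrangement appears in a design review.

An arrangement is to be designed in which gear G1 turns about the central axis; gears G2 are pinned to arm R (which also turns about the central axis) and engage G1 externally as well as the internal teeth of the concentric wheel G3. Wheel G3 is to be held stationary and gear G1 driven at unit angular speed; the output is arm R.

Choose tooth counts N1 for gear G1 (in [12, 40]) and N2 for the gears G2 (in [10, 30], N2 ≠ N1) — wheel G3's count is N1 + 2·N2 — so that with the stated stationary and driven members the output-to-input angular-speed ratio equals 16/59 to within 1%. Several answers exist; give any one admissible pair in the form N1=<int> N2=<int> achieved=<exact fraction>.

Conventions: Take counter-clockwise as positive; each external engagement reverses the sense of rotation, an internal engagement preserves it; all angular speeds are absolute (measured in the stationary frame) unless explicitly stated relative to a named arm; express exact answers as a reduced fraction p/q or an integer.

planetary set to be sized for 16/59 (Willis relation)
Willis with ω_ring = 0: ω_arm/ω_sun = N1/(N1+N3); set equal to 16/59  ⇒  N3/N1 = 1/(16/59) − 1 = 43/16
N3 = N1 + 2·N2  ⇒  N2/N1 = (N3/N1 − 1)/2 = (43/16 − 1)/2 = 27/32
smallest multiple with N1 ≥ 12 and N2 ≥ 10: k = 1  ⇒  N1 = 1·32 = 32, N2 = 1·27 = 27 (N1 ≤ 40, N2 ≤ 30, N2 ≠ N1 ✓), N3 = 32 + 2·27 = 86
check: N1/(N1+N3) with N1 = 32, N3 = 86 gives 16/59; |achieved − target| = 0 ≤ 4/1475 ✓

N1=32 N2=27 achieved=16/59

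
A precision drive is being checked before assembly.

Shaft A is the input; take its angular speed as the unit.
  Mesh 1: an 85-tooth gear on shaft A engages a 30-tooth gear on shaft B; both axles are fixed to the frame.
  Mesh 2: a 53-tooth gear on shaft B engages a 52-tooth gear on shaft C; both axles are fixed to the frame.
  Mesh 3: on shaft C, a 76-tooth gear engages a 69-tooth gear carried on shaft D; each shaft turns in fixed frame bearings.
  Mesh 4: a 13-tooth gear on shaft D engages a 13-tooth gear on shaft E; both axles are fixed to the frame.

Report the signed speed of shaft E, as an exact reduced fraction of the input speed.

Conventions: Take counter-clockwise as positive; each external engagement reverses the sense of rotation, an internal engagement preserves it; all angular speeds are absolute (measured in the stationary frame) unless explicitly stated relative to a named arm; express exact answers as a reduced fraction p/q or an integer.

4-mesh fixed-axis compound train (all bearings frame-fixed)
mesh 1 [85T→30T]: |ω|/ω_in = 1×85/30 = 17/6, sense flips to −
mesh 2 [53T→52T]: |ω|/ω_in = (17/6)×53/52 = 901/312, sense flips to +
mesh 3 [76T→69T]: |ω|/ω_in = (901/312)×76/69 = 17119/5382, sense flips to −
mesh 4 [13T→13T]: |ω|/ω_in = (17119/5382)×13/13 = 17119/5382, sense flips to +
signed output speed (× input speed) = 17119/5382

17119/5382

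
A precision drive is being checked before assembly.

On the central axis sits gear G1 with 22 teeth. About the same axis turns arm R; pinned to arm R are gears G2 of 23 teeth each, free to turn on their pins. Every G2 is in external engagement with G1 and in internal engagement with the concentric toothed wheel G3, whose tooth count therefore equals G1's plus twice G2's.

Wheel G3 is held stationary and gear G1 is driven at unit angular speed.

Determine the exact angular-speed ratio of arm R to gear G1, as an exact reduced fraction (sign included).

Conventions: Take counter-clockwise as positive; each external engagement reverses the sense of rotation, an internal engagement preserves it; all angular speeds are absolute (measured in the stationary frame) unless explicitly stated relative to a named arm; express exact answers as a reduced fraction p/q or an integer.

topology: planetary set — G1 22T / G2 23T / G3 68T, arm = carrier (Willis)
ring teeth: 22 + 2·23 = 68
22(ω_sun−ω_arm) = −68(ω_ring−ω_arm),  ω_ring = 0, ω_sun = 1
22(1−ω_arm) = −68(0−ω_arm)  ⇒  90·ω_arm = 22  ⇒  ω_arm = 11/45
ω_out/ω_in = 11/45

11/45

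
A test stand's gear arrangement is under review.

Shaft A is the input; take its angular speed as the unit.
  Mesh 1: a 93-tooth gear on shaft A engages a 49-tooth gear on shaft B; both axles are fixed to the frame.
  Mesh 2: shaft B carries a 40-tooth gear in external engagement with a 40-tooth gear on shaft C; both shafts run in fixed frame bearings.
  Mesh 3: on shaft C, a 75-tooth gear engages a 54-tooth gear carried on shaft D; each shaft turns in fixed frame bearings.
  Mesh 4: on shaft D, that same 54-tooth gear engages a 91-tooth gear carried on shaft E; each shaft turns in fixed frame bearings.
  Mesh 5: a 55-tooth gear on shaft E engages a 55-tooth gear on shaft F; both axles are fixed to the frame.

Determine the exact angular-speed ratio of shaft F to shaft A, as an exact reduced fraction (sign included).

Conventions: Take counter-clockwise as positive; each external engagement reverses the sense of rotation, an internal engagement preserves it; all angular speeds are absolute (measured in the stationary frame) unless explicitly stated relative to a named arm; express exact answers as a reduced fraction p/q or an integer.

-6975/4459

class = fixed-axis compound train [5 meshes; 5 ratios multiply, 5 sense flips]
mesh 1 [93T→49T]: running ratio 93/49, sense −
mesh 2 [40T→40T]: running ratio 93/49, sense +
mesh 3 [75T→54T]: running ratio 775/294, sense −
mesh 4 [54T→91T]: running ratio 6975/4459, sense +
mesh 5 [55T→55T]: running ratio 6975/4459, sense −
ω_out/ω_in = -6975/4459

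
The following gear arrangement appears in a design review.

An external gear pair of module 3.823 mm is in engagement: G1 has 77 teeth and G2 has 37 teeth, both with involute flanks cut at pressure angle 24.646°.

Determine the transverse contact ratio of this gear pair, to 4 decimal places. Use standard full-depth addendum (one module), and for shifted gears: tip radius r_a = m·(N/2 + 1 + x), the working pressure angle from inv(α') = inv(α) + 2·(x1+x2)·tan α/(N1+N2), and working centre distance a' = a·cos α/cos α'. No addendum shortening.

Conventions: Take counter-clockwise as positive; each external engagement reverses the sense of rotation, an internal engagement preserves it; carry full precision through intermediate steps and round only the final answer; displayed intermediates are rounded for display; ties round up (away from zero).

recognized (one external pair, fixed centres): single-mesh tooth geometry, m = 3.823, N1 = 77, N2 = 37
base radii: r_b1 = 133.777137, r_b2 = 64.282520
tip radii: r_a1 = 151.008500, r_a2 = 74.548500
no profile shift: α' = α, a' = a
action lengths: √(r_a1²−r_b1²) = 70.051728, √(r_a2²−r_b2²) = 37.752304
base pitch p_b = π·m·cos α = 10.916189
CR = (70.051728 + 37.752304 − 217.911000·sin 24.64600°)/10.916189 = 1.551167
contact ratio ≈ 1.5512

1.5512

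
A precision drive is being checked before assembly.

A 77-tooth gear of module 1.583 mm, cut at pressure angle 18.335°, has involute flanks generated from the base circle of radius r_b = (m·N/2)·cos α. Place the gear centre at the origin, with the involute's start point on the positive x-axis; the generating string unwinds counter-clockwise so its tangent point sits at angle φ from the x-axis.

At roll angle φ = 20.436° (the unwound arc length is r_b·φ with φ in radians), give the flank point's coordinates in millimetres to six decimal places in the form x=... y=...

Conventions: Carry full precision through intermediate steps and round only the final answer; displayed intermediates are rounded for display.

topology: single-mesh involute geometry — m = 1.583, N = 77
pitch radius r_p = m·N/2 = 1.583·77/2 = 60.945500
base radius r_b = r_p·cos α = 60.945500·cos 18.335° = 57.851510
roll angle φ = 20.436° = 0.35667549 rad
x = r_b·(cos φ + φ·sin φ) = 61.415158
y = r_b·(sin φ − φ·cos φ) = 0.863929

x=61.415158 y=0.863929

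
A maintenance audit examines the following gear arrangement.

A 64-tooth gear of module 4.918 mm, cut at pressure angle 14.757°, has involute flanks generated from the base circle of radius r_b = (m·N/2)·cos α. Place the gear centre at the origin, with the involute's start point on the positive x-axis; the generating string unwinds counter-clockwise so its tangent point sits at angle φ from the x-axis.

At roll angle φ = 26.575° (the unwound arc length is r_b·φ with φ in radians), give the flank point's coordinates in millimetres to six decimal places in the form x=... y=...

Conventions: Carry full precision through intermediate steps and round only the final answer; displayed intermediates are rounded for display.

recognized (one wheel, involute flank): single-mesh tooth geometry, m = 4.918, N = 64
pitch radius r_p = m·N/2 = 4.918·64/2 = 157.376000
base radius r_b = r_p·cos α = 157.376000·cos 14.757° = 152.184925
roll angle φ = 26.575° = 0.46382125 rad
x = r_b·(cos φ + φ·sin φ) = 167.684766
y = r_b·(sin φ − φ·cos φ) = 4.953708

x=167.684766 y=4.953708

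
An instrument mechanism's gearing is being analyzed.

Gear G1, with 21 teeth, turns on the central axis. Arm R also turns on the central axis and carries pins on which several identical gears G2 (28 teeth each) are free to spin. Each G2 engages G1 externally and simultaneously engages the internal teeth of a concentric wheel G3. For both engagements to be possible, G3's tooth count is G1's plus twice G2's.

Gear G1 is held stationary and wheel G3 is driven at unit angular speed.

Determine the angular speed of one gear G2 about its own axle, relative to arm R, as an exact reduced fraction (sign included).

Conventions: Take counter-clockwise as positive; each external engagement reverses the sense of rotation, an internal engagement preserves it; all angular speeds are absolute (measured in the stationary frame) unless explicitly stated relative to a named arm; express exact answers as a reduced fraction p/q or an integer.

planetary set (21T centre, 28T on arm, 77T internal) — Willis relation
ring teeth: 21 + 2·28 = 77
21(ω_sun−ω_arm) = −77(ω_ring−ω_arm),  ω_sun = 0, ω_ring = 1
21(0−ω_arm) = −77(1−ω_arm)  ⇒  98·ω_arm = 77  ⇒  ω_arm = 11/14
sun–planet mesh: 21·(0−11/14) = −28·(ω_p−ω_arm)  ⇒  ω_p−ω_arm = 33/56
exact speed ratio = 33/56

33/56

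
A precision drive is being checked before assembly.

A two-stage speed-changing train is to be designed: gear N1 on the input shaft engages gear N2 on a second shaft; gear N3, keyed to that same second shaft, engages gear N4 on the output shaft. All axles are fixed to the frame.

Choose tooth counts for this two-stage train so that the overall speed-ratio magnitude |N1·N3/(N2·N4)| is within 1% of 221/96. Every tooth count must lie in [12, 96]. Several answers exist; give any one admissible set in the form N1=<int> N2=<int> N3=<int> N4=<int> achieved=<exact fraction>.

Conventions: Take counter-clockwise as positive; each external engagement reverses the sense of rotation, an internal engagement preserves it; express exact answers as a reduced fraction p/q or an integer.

N1=13 N2=12 N3=34 N4=16 achieved=221/96

2-stage fixed-axis compound train for ratio 221/96
target = 221/96 in lowest terms: an exact hit needs N1·N3 = k·221 and N2·N4 = k·96 for one integer k, every count in [12, 96]; additionally prefer no 1:1 stage (N1 ≠ N2, N3 ≠ N4)
k = 1: no 1:1-free in-range split of k·221 and k·96 into factor pairs; take k = 2
k = 2: N1·N3 = 442 = 13·34, N2·N4 = 192 = 12·16
achieved = 13·34/(12·16) = 221/96; |achieved − target| = 0 ≤ 221/9600 ✓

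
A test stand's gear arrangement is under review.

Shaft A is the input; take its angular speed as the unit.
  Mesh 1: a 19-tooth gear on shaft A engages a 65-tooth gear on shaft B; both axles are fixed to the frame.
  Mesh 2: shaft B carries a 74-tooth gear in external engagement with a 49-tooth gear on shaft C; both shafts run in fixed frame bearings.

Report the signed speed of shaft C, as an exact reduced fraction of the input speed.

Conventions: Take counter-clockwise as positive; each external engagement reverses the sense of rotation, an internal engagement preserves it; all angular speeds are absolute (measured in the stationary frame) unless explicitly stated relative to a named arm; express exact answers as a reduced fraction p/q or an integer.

1406/3185

2-mesh fixed-axis compound train (all bearings frame-fixed)
mesh 1 [19T→65T]: |ω|/ω_in = 1×19/65 = 19/65, sense flips to −
mesh 2 [74T→49T]: |ω|/ω_in = (19/65)×74/49 = 1406/3185, sense flips to +
signed output speed (× input speed) = 1406/3185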